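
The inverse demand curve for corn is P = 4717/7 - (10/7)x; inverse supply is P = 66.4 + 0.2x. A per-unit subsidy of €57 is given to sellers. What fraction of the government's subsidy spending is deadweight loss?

DWL / government spending = 35/816

Pre-subsidy: 4717/7 - (10/7)x = 66.4 + 0.2x gives x* = 373 and P* = 141.
With the subsidy, sellers receive Ps = Pb + 57 for each unit, where Pb is the price buyers pay.
On the curves, Pb = 4717/7 - (10/7)x and Ps = 66.4 + 0.2x; the wedge Ps − Pb = 57 gives 66.4 + 0.2x − (4717/7 - (10/7)x) = 57, so x' = 408.
Then Pb = 4717/7 − (10/7)·408 = 91 and Ps = 66.4 + 0.2·408 = 148.
ΔCS = ½(373 + 408)(141 − 91) = 19525; ΔPS = ½(373 + 408)(148 − 141) = 2733.5.
Government spending = 57 × 408 = 23256.
DWL = ½ × 57 × (408 − 373) = 997.5; fraction = 997.5 / 23256 = 35/816.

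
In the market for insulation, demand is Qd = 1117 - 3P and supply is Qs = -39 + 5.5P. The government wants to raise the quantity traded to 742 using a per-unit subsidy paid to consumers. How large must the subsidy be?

Required subsidy s = 17 per unit

At Q = 742, invert demand for the buyer price: Pb = (1117 − 742)/3 = 125; invert supply for the seller price: Ps = (742 − (-39))/5.5 = 142.
The subsidy must fill the gap: s = Ps − Pb = 142 − 125 = 17.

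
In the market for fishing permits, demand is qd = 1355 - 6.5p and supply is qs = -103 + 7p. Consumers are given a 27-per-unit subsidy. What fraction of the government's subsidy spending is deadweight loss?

Pre-subsidy: 1355 - 6.5p = -103 + 7p gives p* = 108, q* = 653.
With the rebate, buyers effectively pay pb = ps − 27, where ps is the price sellers receive.
Demand in terms of ps becomes qd = 1355 − 6.5(ps − 27) = 1530.5 - 6.5ps. Setting this equal to supply: 1530.5 - 6.5ps = -103 + 7ps, so ps = 121.
Buyers pay pb = 121 − 27 = 94; q' = -103 + 7·121 = 744.
ΔCS = ½(653 + 744)(108 − 94) = 9779; ΔPS = ½(653 + 744)(121 − 108) = 9080.5.
Government spending = 27 × 744 = 20088.
DWL = ½ × 27 × (744 − 653) = 1228.5; fraction = 1228.5 / 20088 = 91/1488.

DWL / government spending = 91/1488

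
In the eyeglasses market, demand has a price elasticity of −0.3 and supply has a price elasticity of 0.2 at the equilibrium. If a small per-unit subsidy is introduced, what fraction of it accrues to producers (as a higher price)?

For a small subsidy around the equilibrium, the benefit split depends on the relative slopes, which at a point are proportional to the elasticities.
Buyer share = εs/(εs + |εd|) = 0.2/(0.2 + 0.3) = 0.4; seller share = |εd|/(εs + |εd|) = 0.6.
So producers capture 0.6 of the subsidy.

Producer share = 0.6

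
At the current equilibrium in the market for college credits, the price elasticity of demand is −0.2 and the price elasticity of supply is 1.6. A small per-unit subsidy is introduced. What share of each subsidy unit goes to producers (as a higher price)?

For a small subsidy around the equilibrium, the benefit split depends on the relative slopes, which at a point are proportional to the elasticities.
Buyer share = εs/(εs + |εd|) = 1.6/(1.6 + 0.2) = 8/9; seller share = |εd|/(εs + |εd|) = 1/9.
So producers capture 1/9 of the subsidy.

Producer share = 1/9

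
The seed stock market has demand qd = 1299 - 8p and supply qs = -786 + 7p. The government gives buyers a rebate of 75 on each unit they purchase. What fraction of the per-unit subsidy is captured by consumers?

Consumer share = 7/15

Pre-subsidy: 1299 - 8p = -786 + 7p gives p* = 139, q* = 187.
With the rebate, buyers effectively pay pb = ps − 75, where ps is the price sellers receive.
Demand in terms of ps becomes qd = 1299 − 8(ps − 75) = 1899 - 8ps. Setting this equal to supply: 1899 - 8ps = -786 + 7ps, so ps = 179.
Buyers pay pb = 179 − 75 = 104; q' = -786 + 7·179 = 467.
Buyers' price falls by p* − pb = 139 − 104 = 35; sellers' price rises by ps − p* = 179 − 139 = 40.
So consumers capture 35/75 = 7/15 of each unit of subsidy.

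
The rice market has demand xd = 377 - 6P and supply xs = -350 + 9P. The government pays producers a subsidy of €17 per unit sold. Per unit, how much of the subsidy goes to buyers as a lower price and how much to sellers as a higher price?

Buyers gain €10.2 per unit; sellers gain €6.8 per unit

Pre-subsidy: 377 - 6P = -350 + 9P gives P* = 727/15, x* = 86.2.
With the subsidy, sellers receive Ps = Pb + 17 for each unit, where Pb is the price buyers pay.
Supply in terms of Pb becomes xs = -350 + 9(Pb + 17) = -197 + 9Pb. Setting this equal to demand: 377 - 6Pb = -197 + 9Pb, so Pb = 574/15.
Sellers receive Ps = 574/15 + 17 = 829/15; x' = 377 − 6·(574/15) = 147.4.
Buyers' price falls by P* − Pb = 727/15 − 574/15 = 10.2; sellers' price rises by Ps − P* = 829/15 − 727/15 = 6.8.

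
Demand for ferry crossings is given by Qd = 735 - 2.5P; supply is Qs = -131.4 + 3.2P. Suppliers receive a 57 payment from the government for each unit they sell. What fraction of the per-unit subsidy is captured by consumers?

Pre-subsidy: 735 - 2.5P = -131.4 + 3.2P gives P* = 152, Q* = 355.
With the subsidy, sellers receive Ps = Pb + 57 for each unit, where Pb is the price buyers pay.
Supply in terms of Pb becomes Qs = -131.4 + 3.2(Pb + 57) = 51 + 3.2Pb. Setting this equal to demand: 735 - 2.5Pb = 51 + 3.2Pb, so Pb = 120.
Sellers receive Ps = 120 + 57 = 177; Q' = 735 − 2.5·120 = 435.
Buyers' price falls by P* − Pb = 152 − 120 = 32; sellers' price rises by Ps − P* = 177 − 152 = 25.
So consumers capture 32/57 = 32/57 of each unit of subsidy.

Consumer share = 32/57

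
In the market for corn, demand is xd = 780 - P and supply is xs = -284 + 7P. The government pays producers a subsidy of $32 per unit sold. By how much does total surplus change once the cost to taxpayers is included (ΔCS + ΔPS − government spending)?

Pre-subsidy: 780 - P = -284 + 7P gives P* = 133, x* = 647.
With the subsidy, sellers receive Ps = Pb + 32 for each unit, where Pb is the price buyers pay.
Supply in terms of Pb becomes xs = -284 + 7(Pb + 32) = -60 + 7Pb. Setting this equal to demand: 780 - Pb = -60 + 7Pb, so Pb = 105.
Sellers receive Ps = 105 + 32 = 137; x' = 780 − 1·105 = 675.
ΔCS = ½(647 + 675)(133 − 105) = 18508; ΔPS = ½(647 + 675)(137 − 133) = 2644.
Government spending = 32 × 675 = 21600.
Net change = 18508 + 2644 − 21600 = -448. The loss equals the DWL triangle ½·32·28.

Net change in total surplus = -$448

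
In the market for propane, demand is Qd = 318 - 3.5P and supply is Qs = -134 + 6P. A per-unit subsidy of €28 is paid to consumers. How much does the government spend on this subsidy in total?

Government cost = 113512/19

Pre-subsidy: 318 - 3.5P = -134 + 6P gives P* = 904/19, Q* = 2878/19.
With the rebate, buyers effectively pay Pb = Ps − 28, where Ps is the price sellers receive.
Demand in terms of Ps becomes Qd = 318 − 3.5(Ps − 28) = 416 - 3.5Ps. Setting this equal to supply: 416 - 3.5Ps = -134 + 6Ps, so Ps = 1100/19.
Buyers pay Pb = 1100/19 − 28 = 568/19; Q' = -134 + 6·(1100/19) = 4054/19.
Government outlay = subsidy × quantity = 28 × 4054/19 = 113512/19.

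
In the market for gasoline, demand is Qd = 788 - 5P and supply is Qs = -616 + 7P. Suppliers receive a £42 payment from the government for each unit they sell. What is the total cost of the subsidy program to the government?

Pre-subsidy: 788 - 5P = -616 + 7P gives P* = 117, Q* = 203.
With the subsidy, sellers receive Ps = Pb + 42 for each unit, where Pb is the price buyers pay.
Supply in terms of Pb becomes Qs = -616 + 7(Pb + 42) = -322 + 7Pb. Setting this equal to demand: 788 - 5Pb = -322 + 7Pb, so Pb = 92.5.
Sellers receive Ps = 92.5 + 42 = 134.5; Q' = 788 − 5·92.5 = 325.5.
Government outlay = subsidy × quantity = 42 × 325.5 = 13671.

Government cost = £13671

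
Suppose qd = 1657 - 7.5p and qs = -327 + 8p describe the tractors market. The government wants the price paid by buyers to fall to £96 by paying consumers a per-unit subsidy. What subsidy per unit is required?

At a buyer price of 96, quantity demanded is 1657 − 7.5·96 = 937.
Sellers supply 937 only when they receive ps with -327 + 8·ps = 937, i.e. ps = 158.
s = ps − pb = 158 − 96 = 62.

Required subsidy s = £62 per unit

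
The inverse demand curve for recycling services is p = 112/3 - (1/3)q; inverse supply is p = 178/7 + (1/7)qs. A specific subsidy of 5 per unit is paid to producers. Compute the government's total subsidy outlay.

Government cost = 177.5

Pre-subsidy: 112/3 - (1/3)q = 178/7 + (1/7)q gives q* = 25 and p* = 29.
With the subsidy, sellers receive ps = pb + 5 for each unit, where pb is the price buyers pay.
On the curves, pb = 112/3 - (1/3)q and ps = 178/7 + (1/7)q; the wedge ps − pb = 5 gives 178/7 + (1/7)q − (112/3 - (1/3)q) = 5, so q' = 35.5.
Then pb = 112/3 − (1/3)·35.5 = 25.5 and ps = 178/7 + (1/7)·35.5 = 30.5.
Government outlay = subsidy × quantity = 5 × 35.5 = 177.5.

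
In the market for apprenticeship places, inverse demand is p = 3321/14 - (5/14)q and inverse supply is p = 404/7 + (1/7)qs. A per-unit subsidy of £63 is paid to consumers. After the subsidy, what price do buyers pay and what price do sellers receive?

Pre-subsidy: 3321/14 - (5/14)q = 404/7 + (1/7)q gives q* = 359 and p* = 109.
With the rebate, buyers effectively pay pb = ps − 63, where ps is the price sellers receive.
On the curves, pb = 3321/14 - (5/14)q and ps = 404/7 + (1/7)q; the wedge ps − pb = 63 gives 404/7 + (1/7)q − (3321/14 - (5/14)q) = 63, so q' = 485.
Then pb = 3321/14 − (5/14)·485 = 64 and ps = 404/7 + (1/7)·485 = 127.

Buyers pay £64; sellers receive £127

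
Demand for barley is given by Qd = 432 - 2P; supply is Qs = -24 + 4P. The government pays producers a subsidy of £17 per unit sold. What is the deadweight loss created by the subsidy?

Pre-subsidy: 432 - 2P = -24 + 4P gives P* = 76, Q* = 280.
With the subsidy, sellers receive Ps = Pb + 17 for each unit, where Pb is the price buyers pay.
Supply in terms of Pb becomes Qs = -24 + 4(Pb + 17) = 44 + 4Pb. Setting this equal to demand: 432 - 2Pb = 44 + 4Pb, so Pb = 194/3.
Sellers receive Ps = 194/3 + 17 = 245/3; Q' = 432 − 2·(194/3) = 908/3.
The subsidy expands output by 908/3 − 280 = 68/3 past the efficient level; on those units the gap between marginal cost and willingness to pay runs from 0 up to 17.
DWL = ½ × 17 × 68/3 = 578/3.

Deadweight loss = 578/3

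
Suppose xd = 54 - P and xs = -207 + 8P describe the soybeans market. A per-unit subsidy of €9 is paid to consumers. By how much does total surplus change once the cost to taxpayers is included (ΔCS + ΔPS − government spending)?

Net change in total surplus = -€36

Pre-subsidy: 54 - P = -207 + 8P gives P* = 29, x* = 25.
With the rebate, buyers effectively pay Pb = Ps − 9, where Ps is the price sellers receive.
Demand in terms of Ps becomes xd = 54 − 1(Ps − 9) = 63 - Ps. Setting this equal to supply: 63 - Ps = -207 + 8Ps, so Ps = 30.
Buyers pay Pb = 30 − 9 = 21; x' = -207 + 8·30 = 33.
ΔCS = ½(25 + 33)(29 − 21) = 232; ΔPS = ½(25 + 33)(30 − 29) = 29.
Government spending = 9 × 33 = 297.
Net change = 232 + 29 − 297 = -36. The loss equals the DWL triangle ½·9·8.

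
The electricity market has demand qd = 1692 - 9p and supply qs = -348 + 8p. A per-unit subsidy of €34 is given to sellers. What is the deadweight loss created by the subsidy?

Pre-subsidy: 1692 - 9p = -348 + 8p gives p* = 120, q* = 612.
With the subsidy, sellers receive ps = pb + 34 for each unit, where pb is the price buyers pay.
Supply in terms of pb becomes qs = -348 + 8(pb + 34) = -76 + 8pb. Setting this equal to demand: 1692 - 9pb = -76 + 8pb, so pb = 104.
Sellers receive ps = 104 + 34 = 138; q' = 1692 − 9·104 = 756.
The subsidy expands output by 756 − 612 = 144 past the efficient level; on those units the gap between marginal cost and willingness to pay runs from 0 up to 34.
DWL = ½ × 34 × 144 = 2448.

Deadweight loss = €2448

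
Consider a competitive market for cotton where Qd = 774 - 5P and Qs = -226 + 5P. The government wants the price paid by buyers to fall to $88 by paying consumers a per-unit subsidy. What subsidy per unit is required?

Required subsidy s = $24 per unit

At a buyer price of 88, quantity demanded is 774 − 5·88 = 334.
Sellers supply 334 only when they receive Ps with -226 + 5·Ps = 334, i.e. Ps = 112.
s = Ps − Pb = 112 − 88 = 24.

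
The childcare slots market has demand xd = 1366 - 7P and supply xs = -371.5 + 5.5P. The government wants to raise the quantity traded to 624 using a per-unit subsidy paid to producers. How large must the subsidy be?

Required subsidy s = 75 per unit

At x = 624, invert demand for the buyer price: Pb = (1366 − 624)/7 = 106; invert supply for the seller price: Ps = (624 − (-371.5))/5.5 = 181.
The subsidy must fill the gap: s = Ps − Pb = 181 − 106 = 75.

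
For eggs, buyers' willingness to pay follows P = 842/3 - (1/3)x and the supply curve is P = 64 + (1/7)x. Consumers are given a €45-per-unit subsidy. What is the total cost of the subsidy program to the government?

Government cost = €24727.5

Pre-subsidy: 842/3 - (1/3)x = 64 + (1/7)x gives x* = 455 and P* = 129.
With the rebate, buyers effectively pay Pb = Ps − 45, where Ps is the price sellers receive.
On the curves, Pb = 842/3 - (1/3)x and Ps = 64 + (1/7)x; the wedge Ps − Pb = 45 gives 64 + (1/7)x − (842/3 - (1/3)x) = 45, so x' = 549.5.
Then Pb = 842/3 − (1/3)·549.5 = 97.5 and Ps = 64 + (1/7)·549.5 = 142.5.
Government outlay = subsidy × quantity = 45 × 549.5 = 24727.5.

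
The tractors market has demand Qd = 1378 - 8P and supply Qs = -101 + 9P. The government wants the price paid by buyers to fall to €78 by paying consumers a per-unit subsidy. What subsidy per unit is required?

At a buyer price of 78, quantity demanded is 1378 − 8·78 = 754.
Sellers supply 754 only when they receive Ps with -101 + 9·Ps = 754, i.e. Ps = 95.
s = Ps − Pb = 95 − 78 = 17.

Required subsidy s = €17 per unit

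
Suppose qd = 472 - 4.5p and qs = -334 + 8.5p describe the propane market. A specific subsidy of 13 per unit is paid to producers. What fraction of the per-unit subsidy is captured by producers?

Producer share = 9/26

Pre-subsidy: 472 - 4.5p = -334 + 8.5p gives p* = 62, q* = 193.
With the subsidy, sellers receive ps = pb + 13 for each unit, where pb is the price buyers pay.
Supply in terms of pb becomes qs = -334 + 8.5(pb + 13) = -223.5 + 8.5pb. Setting this equal to demand: 472 - 4.5pb = -223.5 + 8.5pb, so pb = 53.5.
Sellers receive ps = 53.5 + 13 = 66.5; q' = 472 − 4.5·53.5 = 231.25.
Buyers' price falls by p* − pb = 62 − 53.5 = 8.5; sellers' price rises by ps − p* = 66.5 − 62 = 4.5.
So producers capture 4.5/13 = 9/26 of each unit of subsidy.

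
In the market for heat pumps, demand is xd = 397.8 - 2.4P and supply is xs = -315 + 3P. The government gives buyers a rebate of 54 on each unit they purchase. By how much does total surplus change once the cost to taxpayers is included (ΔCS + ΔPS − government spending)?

Pre-subsidy: 397.8 - 2.4P = -315 + 3P gives P* = 132, x* = 81.
With the rebate, buyers effectively pay Pb = Ps − 54, where Ps is the price sellers receive.
Demand in terms of Ps becomes xd = 397.8 − 2.4(Ps − 54) = 527.4 - 2.4Ps. Setting this equal to supply: 527.4 - 2.4Ps = -315 + 3Ps, so Ps = 156.
Buyers pay Pb = 156 − 54 = 102; x' = -315 + 3·156 = 153.
ΔCS = ½(81 + 153)(132 − 102) = 3510; ΔPS = ½(81 + 153)(156 − 132) = 2808.
Government spending = 54 × 153 = 8262.
Net change = 3510 + 2808 − 8262 = -1944. The loss equals the DWL triangle ½·54·72.

Net change in total surplus = -1944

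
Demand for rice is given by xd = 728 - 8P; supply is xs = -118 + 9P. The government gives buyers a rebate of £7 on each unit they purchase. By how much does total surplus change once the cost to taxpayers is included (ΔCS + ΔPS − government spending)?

Pre-subsidy: 728 - 8P = -118 + 9P gives P* = 846/17, x* = 5608/17.
With the rebate, buyers effectively pay Pb = Ps − 7, where Ps is the price sellers receive.
Demand in terms of Ps becomes xd = 728 − 8(Ps − 7) = 784 - 8Ps. Setting this equal to supply: 784 - 8Ps = -118 + 9Ps, so Ps = 902/17.
Buyers pay Pb = 902/17 − 7 = 783/17; x' = -118 + 9·(902/17) = 6112/17.
ΔCS = ½(5608/17 + 6112/17)(846/17 − 783/17) = 369180/289; ΔPS = ½(5608/17 + 6112/17)(902/17 − 846/17) = 328160/289.
Government spending = 7 × 6112/17 = 42784/17.
Net change = 369180/289 + 328160/289 − 42784/17 = -1764/17. The loss equals the DWL triangle ½·7·504/17.

Net change in total surplus = -1764/17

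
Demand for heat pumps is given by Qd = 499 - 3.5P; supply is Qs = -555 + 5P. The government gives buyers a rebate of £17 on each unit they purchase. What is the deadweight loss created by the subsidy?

Deadweight loss = £297.5

Pre-subsidy: 499 - 3.5P = -555 + 5P gives P* = 124, Q* = 65.
With the rebate, buyers effectively pay Pb = Ps − 17, where Ps is the price sellers receive.
Demand in terms of Ps becomes Qd = 499 − 3.5(Ps − 17) = 558.5 - 3.5Ps. Setting this equal to supply: 558.5 - 3.5Ps = -555 + 5Ps, so Ps = 131.
Buyers pay Pb = 131 − 17 = 114; Q' = -555 + 5·131 = 100.
The subsidy expands output by 100 − 65 = 35 past the efficient level; on those units the gap between marginal cost and willingness to pay runs from 0 up to 17.
DWL = ½ × 17 × 35 = 297.5.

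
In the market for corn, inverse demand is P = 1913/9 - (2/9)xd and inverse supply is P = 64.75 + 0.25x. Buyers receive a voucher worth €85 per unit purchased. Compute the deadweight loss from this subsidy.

Pre-subsidy: 1913/9 - (2/9)x = 64.75 + 0.25x gives x* = 313 and P* = 143.
With the rebate, buyers effectively pay Pb = Ps − 85, where Ps is the price sellers receive.
On the curves, Pb = 1913/9 - (2/9)x and Ps = 64.75 + 0.25x; the wedge Ps − Pb = 85 gives 64.75 + 0.25x − (1913/9 - (2/9)x) = 85, so x' = 493.
Then Pb = 1913/9 − (2/9)·493 = 103 and Ps = 64.75 + 0.25·493 = 188.
The subsidy expands output by 493 − 313 = 180 past the efficient level; on those units the gap between marginal cost and willingness to pay runs from 0 up to 85.
DWL = ½ × 85 × 180 = 7650.

Deadweight loss = €7650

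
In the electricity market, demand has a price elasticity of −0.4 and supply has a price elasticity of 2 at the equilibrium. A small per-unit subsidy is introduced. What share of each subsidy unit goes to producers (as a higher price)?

For a small subsidy around the equilibrium, the benefit split depends on the relative slopes, which at a point are proportional to the elasticities.
Buyer share = εs/(εs + |εd|) = 2/(2 + 0.4) = 5/6; seller share = |εd|/(εs + |εd|) = 1/6.
So producers capture 1/6 of the subsidy.

Producer share = 1/6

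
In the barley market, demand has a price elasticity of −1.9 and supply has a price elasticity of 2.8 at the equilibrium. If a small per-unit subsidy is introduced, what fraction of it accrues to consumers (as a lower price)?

Consumer share = 28/47

For a small subsidy around the equilibrium, the benefit split depends on the relative slopes, which at a point are proportional to the elasticities.
Buyer share = εs/(εs + |εd|) = 2.8/(2.8 + 1.9) = 28/47; seller share = |εd|/(εs + |εd|) = 19/47.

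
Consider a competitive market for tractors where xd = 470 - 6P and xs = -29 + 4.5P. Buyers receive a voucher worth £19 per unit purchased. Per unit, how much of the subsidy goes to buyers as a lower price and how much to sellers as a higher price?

Buyers gain 57/7 per unit; sellers gain 76/7 per unit

Pre-subsidy: 470 - 6P = -29 + 4.5P gives P* = 998/21, x* = 1294/7.
With the rebate, buyers effectively pay Pb = Ps − 19, where Ps is the price sellers receive.
Demand in terms of Ps becomes xd = 470 − 6(Ps − 19) = 584 - 6Ps. Setting this equal to supply: 584 - 6Ps = -29 + 4.5Ps, so Ps = 1226/21.
Buyers pay Pb = 1226/21 − 19 = 827/21; x' = -29 + 4.5·(1226/21) = 1636/7.
Buyers' price falls by P* − Pb = 998/21 − 827/21 = 57/7; sellers' price rises by Ps − P* = 1226/21 − 998/21 = 76/7.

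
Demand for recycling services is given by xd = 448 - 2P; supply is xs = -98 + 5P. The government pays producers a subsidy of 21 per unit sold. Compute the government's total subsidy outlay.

Government cost = 6762

Pre-subsidy: 448 - 2P = -98 + 5P gives P* = 78, x* = 292.
With the subsidy, sellers receive Ps = Pb + 21 for each unit, where Pb is the price buyers pay.
Supply in terms of Pb becomes xs = -98 + 5(Pb + 21) = 7 + 5Pb. Setting this equal to demand: 448 - 2Pb = 7 + 5Pb, so Pb = 63.
Sellers receive Ps = 63 + 21 = 84; x' = 448 − 2·63 = 322.
Government outlay = subsidy × quantity = 21 × 322 = 6762.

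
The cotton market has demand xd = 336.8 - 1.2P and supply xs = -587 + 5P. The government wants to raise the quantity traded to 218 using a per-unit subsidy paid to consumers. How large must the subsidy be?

At x = 218, invert demand for the buyer price: Pb = (336.8 − 218)/1.2 = 99; invert supply for the seller price: Ps = (218 − (-587))/5 = 161.
The subsidy must fill the gap: s = Ps − Pb = 161 − 99 = 62.

Required subsidy s = 62 per unit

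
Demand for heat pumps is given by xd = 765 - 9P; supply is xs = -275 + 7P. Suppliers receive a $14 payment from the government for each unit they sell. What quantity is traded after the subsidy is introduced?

Pre-subsidy: 765 - 9P = -275 + 7P gives P* = 65, x* = 180.
With the subsidy, sellers receive Ps = Pb + 14 for each unit, where Pb is the price buyers pay.
Supply in terms of Pb becomes xs = -275 + 7(Pb + 14) = -177 + 7Pb. Setting this equal to demand: 765 - 9Pb = -177 + 7Pb, so Pb = 58.875.
Sellers receive Ps = 58.875 + 14 = 72.875; x' = 765 − 9·58.875 = 235.125.

x' = 235.125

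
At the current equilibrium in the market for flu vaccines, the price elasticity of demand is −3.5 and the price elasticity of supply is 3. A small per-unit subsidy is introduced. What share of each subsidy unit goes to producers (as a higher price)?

Producer share = 7/13

For a small subsidy around the equilibrium, the benefit split depends on the relative slopes, which at a point are proportional to the elasticities.
Buyer share = εs/(εs + |εd|) = 3/(3 + 3.5) = 6/13; seller share = |εd|/(εs + |εd|) = 7/13.
So producers capture 7/13 of the subsidy.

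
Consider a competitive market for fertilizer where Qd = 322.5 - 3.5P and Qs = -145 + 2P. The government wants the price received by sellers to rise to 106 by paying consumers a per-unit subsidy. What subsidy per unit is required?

At a seller price of 106, quantity supplied is -145 + 2·106 = 67.
Buyers absorb 67 only when they pay Pb with 322.5 − 3.5·Pb = 67, i.e. Pb = 73.
s = Ps − Pb = 106 − 73 = 33.

Required subsidy s = 33 per unit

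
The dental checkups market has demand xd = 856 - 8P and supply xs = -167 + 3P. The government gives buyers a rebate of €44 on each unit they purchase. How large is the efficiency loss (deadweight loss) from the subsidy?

Pre-subsidy: 856 - 8P = -167 + 3P gives P* = 93, x* = 112.
With the rebate, buyers effectively pay Pb = Ps − 44, where Ps is the price sellers receive.
Demand in terms of Ps becomes xd = 856 − 8(Ps − 44) = 1208 - 8Ps. Setting this equal to supply: 1208 - 8Ps = -167 + 3Ps, so Ps = 125.
Buyers pay Pb = 125 − 44 = 81; x' = -167 + 3·125 = 208.
The subsidy expands output by 208 − 112 = 96 past the efficient level; on those units the gap between marginal cost and willingness to pay runs from 0 up to 44.
DWL = ½ × 44 × 96 = 2112.

Deadweight loss = €2112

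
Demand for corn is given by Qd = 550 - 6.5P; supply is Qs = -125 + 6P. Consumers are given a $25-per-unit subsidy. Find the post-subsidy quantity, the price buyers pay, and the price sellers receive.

Pre-subsidy: 550 - 6.5P = -125 + 6P gives P* = 54, Q* = 199.
With the rebate, buyers effectively pay Pb = Ps − 25, where Ps is the price sellers receive.
Demand in terms of Ps becomes Qd = 550 − 6.5(Ps − 25) = 712.5 - 6.5Ps. Setting this equal to supply: 712.5 - 6.5Ps = -125 + 6Ps, so Ps = 67.
Buyers pay Pb = 67 − 25 = 42; Q' = -125 + 6·67 = 277.

Q' = 277; buyers pay $42; sellers receive $67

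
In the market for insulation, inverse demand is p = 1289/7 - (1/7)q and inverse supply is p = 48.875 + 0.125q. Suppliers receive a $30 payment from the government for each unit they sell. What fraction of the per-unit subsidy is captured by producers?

Pre-subsidy: 1289/7 - (1/7)q = 48.875 + 0.125q gives q* = 505 and p* = 112.
With the subsidy, sellers receive ps = pb + 30 for each unit, where pb is the price buyers pay.
On the curves, pb = 1289/7 - (1/7)q and ps = 48.875 + 0.125q; the wedge ps − pb = 30 gives 48.875 + 0.125q − (1289/7 - (1/7)q) = 30, so q' = 617.
Then pb = 1289/7 − (1/7)·617 = 96 and ps = 48.875 + 0.125·617 = 126.
Buyers' price falls by p* − pb = 112 − 96 = 16; sellers' price rises by ps − p* = 126 − 112 = 14.
So producers capture 14/30 = 7/15 of each unit of subsidy.

Producer share = 7/15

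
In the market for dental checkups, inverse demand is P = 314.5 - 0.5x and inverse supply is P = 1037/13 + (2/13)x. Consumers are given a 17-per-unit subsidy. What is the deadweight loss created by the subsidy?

Pre-subsidy: 314.5 - 0.5x = 1037/13 + (2/13)x gives x* = 359 and P* = 135.
With the rebate, buyers effectively pay Pb = Ps − 17, where Ps is the price sellers receive.
On the curves, Pb = 314.5 - 0.5x and Ps = 1037/13 + (2/13)x; the wedge Ps − Pb = 17 gives 1037/13 + (2/13)x − (314.5 - 0.5x) = 17, so x' = 385.
Then Pb = 314.5 − 0.5·385 = 122 and Ps = 1037/13 + (2/13)·385 = 139.
The subsidy expands output by 385 − 359 = 26 past the efficient level; on those units the gap between marginal cost and willingness to pay runs from 0 up to 17.
DWL = ½ × 17 × 26 = 221.

Deadweight loss = 221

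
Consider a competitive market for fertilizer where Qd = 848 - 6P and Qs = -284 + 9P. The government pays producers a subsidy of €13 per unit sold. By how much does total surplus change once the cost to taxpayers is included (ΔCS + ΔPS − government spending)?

Pre-subsidy: 848 - 6P = -284 + 9P gives P* = 1132/15, Q* = 395.2.
With the subsidy, sellers receive Ps = Pb + 13 for each unit, where Pb is the price buyers pay.
Supply in terms of Pb becomes Qs = -284 + 9(Pb + 13) = -167 + 9Pb. Setting this equal to demand: 848 - 6Pb = -167 + 9Pb, so Pb = 203/3.
Sellers receive Ps = 203/3 + 13 = 242/3; Q' = 848 − 6·(203/3) = 442.
ΔCS = ½(395.2 + 442)(1132/15 − 203/3) = 3265.08; ΔPS = ½(395.2 + 442)(242/3 − 1132/15) = 2176.72.
Government spending = 13 × 442 = 5746.
Net change = 3265.08 + 2176.72 − 5746 = -304.2. The loss equals the DWL triangle ½·13·46.8.

Net change in total surplus = -€304.2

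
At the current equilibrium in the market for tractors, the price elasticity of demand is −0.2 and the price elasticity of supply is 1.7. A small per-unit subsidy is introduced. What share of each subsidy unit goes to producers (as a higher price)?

Producer share = 2/19

For a small subsidy around the equilibrium, the benefit split depends on the relative slopes, which at a point are proportional to the elasticities.
Buyer share = εs/(εs + |εd|) = 1.7/(1.7 + 0.2) = 17/19; seller share = |εd|/(εs + |εd|) = 2/19.
So producers capture 2/19 of the subsidy.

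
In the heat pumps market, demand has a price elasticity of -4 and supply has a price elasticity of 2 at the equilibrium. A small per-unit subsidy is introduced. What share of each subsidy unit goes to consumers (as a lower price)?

Consumer share = 1/3

For a small subsidy around the equilibrium, the benefit split depends on the relative slopes, which at a point are proportional to the elasticities.
Buyer share = εs/(εs + |εd|) = 2/(2 + 4) = 1/3; seller share = |εd|/(εs + |εd|) = 2/3.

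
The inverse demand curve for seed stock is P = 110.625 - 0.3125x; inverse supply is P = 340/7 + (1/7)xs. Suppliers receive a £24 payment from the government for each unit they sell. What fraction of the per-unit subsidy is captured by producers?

Pre-subsidy: 110.625 - 0.3125x = 340/7 + (1/7)x gives x* = 6950/51 and P* = 3470/51.
With the subsidy, sellers receive Ps = Pb + 24 for each unit, where Pb is the price buyers pay.
On the curves, Pb = 110.625 - 0.3125x and Ps = 340/7 + (1/7)x; the wedge Ps − Pb = 24 gives 340/7 + (1/7)x − (110.625 - 0.3125x) = 24, so x' = 9638/51.
Then Pb = 110.625 − 0.3125·(9638/51) = 2630/51 and Ps = 340/7 + (1/7)·(9638/51) = 3854/51.
Buyers' price falls by P* − Pb = 3470/51 − 2630/51 = 280/17; sellers' price rises by Ps − P* = 3854/51 − 3470/51 = 128/17.
So producers capture (128/17)/24 = 16/51 of each unit of subsidy.

Producer share = 16/51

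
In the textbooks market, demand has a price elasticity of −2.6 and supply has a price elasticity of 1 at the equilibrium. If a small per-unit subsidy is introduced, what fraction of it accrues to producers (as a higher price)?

Producer share = 13/18

For a small subsidy around the equilibrium, the benefit split depends on the relative slopes, which at a point are proportional to the elasticities.
Buyer share = εs/(εs + |εd|) = 1/(1 + 2.6) = 5/18; seller share = |εd|/(εs + |εd|) = 13/18.
So producers capture 13/18 of the subsidy.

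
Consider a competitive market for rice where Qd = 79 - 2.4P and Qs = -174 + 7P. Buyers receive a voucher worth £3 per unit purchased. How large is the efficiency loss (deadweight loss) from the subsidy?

Deadweight loss = 378/47

Pre-subsidy: 79 - 2.4P = -174 + 7P gives P* = 1265/47, Q* = 677/47.
With the rebate, buyers effectively pay Pb = Ps − 3, where Ps is the price sellers receive.
Demand in terms of Ps becomes Qd = 79 − 2.4(Ps − 3) = 86.2 - 2.4Ps. Setting this equal to supply: 86.2 - 2.4Ps = -174 + 7Ps, so Ps = 1301/47.
Buyers pay Pb = 1301/47 − 3 = 1160/47; Q' = -174 + 7·(1301/47) = 929/47.
The subsidy expands output by 929/47 − 677/47 = 252/47 past the efficient level; on those units the gap between marginal cost and willingness to pay runs from 0 up to 3.
DWL = ½ × 3 × 252/47 = 378/47.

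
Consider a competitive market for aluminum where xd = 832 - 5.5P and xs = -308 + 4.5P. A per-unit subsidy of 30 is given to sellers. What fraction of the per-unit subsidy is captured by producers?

Producer share = 0.55

Pre-subsidy: 832 - 5.5P = -308 + 4.5P gives P* = 114, x* = 205.
With the subsidy, sellers receive Ps = Pb + 30 for each unit, where Pb is the price buyers pay.
Supply in terms of Pb becomes xs = -308 + 4.5(Pb + 30) = -173 + 4.5Pb. Setting this equal to demand: 832 - 5.5Pb = -173 + 4.5Pb, so Pb = 100.5.
Sellers receive Ps = 100.5 + 30 = 130.5; x' = 832 − 5.5·100.5 = 279.25.
Buyers' price falls by P* − Pb = 114 − 100.5 = 13.5; sellers' price rises by Ps − P* = 130.5 − 114 = 16.5.
So producers capture 16.5/30 = 0.55 of each unit of subsidy.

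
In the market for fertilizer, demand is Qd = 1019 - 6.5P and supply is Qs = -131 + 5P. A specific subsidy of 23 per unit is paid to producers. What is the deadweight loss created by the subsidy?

Deadweight loss = 747.5

Pre-subsidy: 1019 - 6.5P = -131 + 5P gives P* = 100, Q* = 369.
With the subsidy, sellers receive Ps = Pb + 23 for each unit, where Pb is the price buyers pay.
Supply in terms of Pb becomes Qs = -131 + 5(Pb + 23) = -16 + 5Pb. Setting this equal to demand: 1019 - 6.5Pb = -16 + 5Pb, so Pb = 90.
Sellers receive Ps = 90 + 23 = 113; Q' = 1019 − 6.5·90 = 434.
The subsidy expands output by 434 − 369 = 65 past the efficient level; on those units the gap between marginal cost and willingness to pay runs from 0 up to 23.
DWL = ½ × 23 × 65 = 747.5.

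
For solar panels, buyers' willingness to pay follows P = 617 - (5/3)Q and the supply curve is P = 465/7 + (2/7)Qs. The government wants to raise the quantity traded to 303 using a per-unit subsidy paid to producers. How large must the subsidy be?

Required subsidy s = 41 per unit

At Q = 303, from the demand curve buyers pay Pb = 617 − (5/3)·303 = 112; from the supply curve sellers need Ps = 465/7 + (2/7)·303 = 153.
The subsidy must fill the gap: s = Ps − Pb = 153 − 112 = 41.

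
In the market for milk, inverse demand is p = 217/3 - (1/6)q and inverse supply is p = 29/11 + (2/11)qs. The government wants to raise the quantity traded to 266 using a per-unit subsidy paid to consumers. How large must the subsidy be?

Required subsidy s = 23 per unit

At q = 266, from the demand curve buyers pay pb = 217/3 − (1/6)·266 = 28; from the supply curve sellers need ps = 29/11 + (2/11)·266 = 51.
The subsidy must fill the gap: s = ps − pb = 51 − 28 = 23.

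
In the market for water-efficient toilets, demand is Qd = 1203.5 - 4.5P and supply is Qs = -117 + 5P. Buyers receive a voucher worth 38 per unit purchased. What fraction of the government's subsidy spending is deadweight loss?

DWL / government spending = 45/668

Pre-subsidy: 1203.5 - 4.5P = -117 + 5P gives P* = 139, Q* = 578.
With the rebate, buyers effectively pay Pb = Ps − 38, where Ps is the price sellers receive.
Demand in terms of Ps becomes Qd = 1203.5 − 4.5(Ps − 38) = 1374.5 - 4.5Ps. Setting this equal to supply: 1374.5 - 4.5Ps = -117 + 5Ps, so Ps = 157.
Buyers pay Pb = 157 − 38 = 119; Q' = -117 + 5·157 = 668.
ΔCS = ½(578 + 668)(139 − 119) = 12460; ΔPS = ½(578 + 668)(157 − 139) = 11214.
Government spending = 38 × 668 = 25384.
DWL = ½ × 38 × (668 − 578) = 1710; fraction = 1710 / 25384 = 45/668.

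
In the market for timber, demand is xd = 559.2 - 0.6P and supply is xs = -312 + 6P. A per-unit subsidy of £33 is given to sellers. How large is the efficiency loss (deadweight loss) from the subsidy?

Pre-subsidy: 559.2 - 0.6P = -312 + 6P gives P* = 132, x* = 480.
With the subsidy, sellers receive Ps = Pb + 33 for each unit, where Pb is the price buyers pay.
Supply in terms of Pb becomes xs = -312 + 6(Pb + 33) = -114 + 6Pb. Setting this equal to demand: 559.2 - 0.6Pb = -114 + 6Pb, so Pb = 102.
Sellers receive Ps = 102 + 33 = 135; x' = 559.2 − 0.6·102 = 498.
The subsidy expands output by 498 − 480 = 18 past the efficient level; on those units the gap between marginal cost and willingness to pay runs from 0 up to 33.
DWL = ½ × 33 × 18 = 297.

Deadweight loss = £297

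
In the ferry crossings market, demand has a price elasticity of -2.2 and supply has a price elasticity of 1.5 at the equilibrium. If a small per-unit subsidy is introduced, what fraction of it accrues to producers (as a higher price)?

Producer share = 22/37

For a small subsidy around the equilibrium, the benefit split depends on the relative slopes, which at a point are proportional to the elasticities.
Buyer share = εs/(εs + |εd|) = 1.5/(1.5 + 2.2) = 15/37; seller share = |εd|/(εs + |εd|) = 22/37.
So producers capture 22/37 of the subsidy.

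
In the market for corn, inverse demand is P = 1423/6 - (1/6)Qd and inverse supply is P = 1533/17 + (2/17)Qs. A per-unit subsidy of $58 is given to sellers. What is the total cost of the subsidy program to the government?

Government cost = $41818

Pre-subsidy: 1423/6 - (1/6)Q = 1533/17 + (2/17)Q gives Q* = 517 and P* = 151.
With the subsidy, sellers receive Ps = Pb + 58 for each unit, where Pb is the price buyers pay.
On the curves, Pb = 1423/6 - (1/6)Q and Ps = 1533/17 + (2/17)Q; the wedge Ps − Pb = 58 gives 1533/17 + (2/17)Q − (1423/6 - (1/6)Q) = 58, so Q' = 721.
Then Pb = 1423/6 − (1/6)·721 = 117 and Ps = 1533/17 + (2/17)·721 = 175.
Government outlay = subsidy × quantity = 58 × 721 = 41818.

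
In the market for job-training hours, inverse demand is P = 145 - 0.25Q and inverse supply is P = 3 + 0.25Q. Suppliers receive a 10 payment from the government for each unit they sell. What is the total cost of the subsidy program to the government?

Pre-subsidy: 145 - 0.25Q = 3 + 0.25Q gives Q* = 284 and P* = 74.
With the subsidy, sellers receive Ps = Pb + 10 for each unit, where Pb is the price buyers pay.
On the curves, Pb = 145 - 0.25Q and Ps = 3 + 0.25Q; the wedge Ps − Pb = 10 gives 3 + 0.25Q − (145 - 0.25Q) = 10, so Q' = 304.
Then Pb = 145 − 0.25·304 = 69 and Ps = 3 + 0.25·304 = 79.
Government outlay = subsidy × quantity = 10 × 304 = 3040.

Government cost = 3040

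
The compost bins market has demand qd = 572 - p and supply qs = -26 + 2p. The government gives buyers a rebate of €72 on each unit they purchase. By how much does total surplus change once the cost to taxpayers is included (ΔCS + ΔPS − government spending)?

Pre-subsidy: 572 - p = -26 + 2p gives p* = 598/3, q* = 1118/3.
With the rebate, buyers effectively pay pb = ps − 72, where ps is the price sellers receive.
Demand in terms of ps becomes qd = 572 − 1(ps − 72) = 644 - ps. Setting this equal to supply: 644 - ps = -26 + 2ps, so ps = 670/3.
Buyers pay pb = 670/3 − 72 = 454/3; q' = -26 + 2·(670/3) = 1262/3.
ΔCS = ½(1118/3 + 1262/3)(598/3 − 454/3) = 19040; ΔPS = ½(1118/3 + 1262/3)(670/3 − 598/3) = 9520.
Government spending = 72 × 1262/3 = 30288.
Net change = 19040 + 9520 − 30288 = -1728. The loss equals the DWL triangle ½·72·48.

Net change in total surplus = -€1728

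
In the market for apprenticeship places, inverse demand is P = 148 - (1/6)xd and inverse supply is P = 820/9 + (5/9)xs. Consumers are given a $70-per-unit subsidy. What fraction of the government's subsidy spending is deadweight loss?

Pre-subsidy: 148 - (1/6)x = 820/9 + (5/9)x gives x* = 1024/13 and P* = 5260/39.
With the rebate, buyers effectively pay Pb = Ps − 70, where Ps is the price sellers receive.
On the curves, Pb = 148 - (1/6)x and Ps = 820/9 + (5/9)x; the wedge Ps − Pb = 70 gives 820/9 + (5/9)x − (148 - (1/6)x) = 70, so x' = 2284/13.
Then Pb = 148 − (1/6)·(2284/13) = 4630/39 and Ps = 820/9 + (5/9)·(2284/13) = 7360/39.
ΔCS = ½(1024/13 + 2284/13)(5260/39 − 4630/39) = 347340/169; ΔPS = ½(1024/13 + 2284/13)(7360/39 − 5260/39) = 1157800/169.
Government spending = 70 × 2284/13 = 159880/13.
DWL = ½ × 70 × (2284/13 − 1024/13) = 44100/13; fraction = (44100/13) / (159880/13) = 315/1142.

DWL / government spending = 315/1142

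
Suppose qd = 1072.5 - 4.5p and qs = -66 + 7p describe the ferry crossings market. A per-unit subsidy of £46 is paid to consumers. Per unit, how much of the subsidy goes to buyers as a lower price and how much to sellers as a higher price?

Pre-subsidy: 1072.5 - 4.5p = -66 + 7p gives p* = 99, q* = 627.
With the rebate, buyers effectively pay pb = ps − 46, where ps is the price sellers receive.
Demand in terms of ps becomes qd = 1072.5 − 4.5(ps − 46) = 1279.5 - 4.5ps. Setting this equal to supply: 1279.5 - 4.5ps = -66 + 7ps, so ps = 117.
Buyers pay pb = 117 − 46 = 71; q' = -66 + 7·117 = 753.
Buyers' price falls by p* − pb = 99 − 71 = 28; sellers' price rises by ps − p* = 117 − 99 = 18.

Buyers gain £28 per unit; sellers gain £18 per unit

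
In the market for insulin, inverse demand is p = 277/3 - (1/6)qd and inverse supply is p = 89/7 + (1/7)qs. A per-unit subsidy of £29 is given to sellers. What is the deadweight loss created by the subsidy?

Pre-subsidy: 277/3 - (1/6)q = 89/7 + (1/7)q gives q* = 3344/13 and p* = 643/13.
With the subsidy, sellers receive ps = pb + 29 for each unit, where pb is the price buyers pay.
On the curves, pb = 277/3 - (1/6)q and ps = 89/7 + (1/7)q; the wedge ps − pb = 29 gives 89/7 + (1/7)q − (277/3 - (1/6)q) = 29, so q' = 4562/13.
Then pb = 277/3 − (1/6)·(4562/13) = 440/13 and ps = 89/7 + (1/7)·(4562/13) = 817/13.
The subsidy expands output by 4562/13 − 3344/13 = 1218/13 past the efficient level; on those units the gap between marginal cost and willingness to pay runs from 0 up to 29.
DWL = ½ × 29 × 1218/13 = 17661/13.

Deadweight loss = 17661/13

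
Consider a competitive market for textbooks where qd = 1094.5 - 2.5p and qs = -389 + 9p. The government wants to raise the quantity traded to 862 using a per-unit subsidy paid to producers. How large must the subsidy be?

Required subsidy s = 46 per unit

At q = 862, invert demand for the buyer price: pb = (1094.5 − 862)/2.5 = 93; invert supply for the seller price: ps = (862 − (-389))/9 = 139.
The subsidy must fill the gap: s = ps − pb = 139 − 93 = 46.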